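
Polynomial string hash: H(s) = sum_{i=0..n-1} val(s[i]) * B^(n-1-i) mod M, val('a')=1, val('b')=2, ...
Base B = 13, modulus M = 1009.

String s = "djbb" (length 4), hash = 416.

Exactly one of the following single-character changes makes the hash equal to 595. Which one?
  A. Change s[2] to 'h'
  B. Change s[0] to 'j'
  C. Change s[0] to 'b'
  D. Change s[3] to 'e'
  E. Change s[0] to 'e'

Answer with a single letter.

Option A: s[2]='b'->'h', delta=(8-2)*13^1 mod 1009 = 78, hash=416+78 mod 1009 = 494
Option B: s[0]='d'->'j', delta=(10-4)*13^3 mod 1009 = 65, hash=416+65 mod 1009 = 481
Option C: s[0]='d'->'b', delta=(2-4)*13^3 mod 1009 = 651, hash=416+651 mod 1009 = 58
Option D: s[3]='b'->'e', delta=(5-2)*13^0 mod 1009 = 3, hash=416+3 mod 1009 = 419
Option E: s[0]='d'->'e', delta=(5-4)*13^3 mod 1009 = 179, hash=416+179 mod 1009 = 595 <-- target

Answer: E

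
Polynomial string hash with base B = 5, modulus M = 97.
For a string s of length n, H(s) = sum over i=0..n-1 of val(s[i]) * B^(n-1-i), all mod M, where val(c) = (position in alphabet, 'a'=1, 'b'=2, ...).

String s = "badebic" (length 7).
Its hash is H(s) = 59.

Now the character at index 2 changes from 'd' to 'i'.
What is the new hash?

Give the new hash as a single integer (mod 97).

val('d') = 4, val('i') = 9
Position k = 2, exponent = n-1-k = 4
B^4 mod M = 5^4 mod 97 = 43
Delta = (9 - 4) * 43 mod 97 = 21
New hash = (59 + 21) mod 97 = 80

Answer: 80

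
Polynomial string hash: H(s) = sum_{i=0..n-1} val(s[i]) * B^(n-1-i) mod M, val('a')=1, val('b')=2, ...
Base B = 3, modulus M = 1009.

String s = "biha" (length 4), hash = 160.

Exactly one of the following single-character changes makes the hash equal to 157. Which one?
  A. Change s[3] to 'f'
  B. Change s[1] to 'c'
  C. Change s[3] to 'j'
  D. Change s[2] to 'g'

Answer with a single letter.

Option A: s[3]='a'->'f', delta=(6-1)*3^0 mod 1009 = 5, hash=160+5 mod 1009 = 165
Option B: s[1]='i'->'c', delta=(3-9)*3^2 mod 1009 = 955, hash=160+955 mod 1009 = 106
Option C: s[3]='a'->'j', delta=(10-1)*3^0 mod 1009 = 9, hash=160+9 mod 1009 = 169
Option D: s[2]='h'->'g', delta=(7-8)*3^1 mod 1009 = 1006, hash=160+1006 mod 1009 = 157 <-- target

Answer: D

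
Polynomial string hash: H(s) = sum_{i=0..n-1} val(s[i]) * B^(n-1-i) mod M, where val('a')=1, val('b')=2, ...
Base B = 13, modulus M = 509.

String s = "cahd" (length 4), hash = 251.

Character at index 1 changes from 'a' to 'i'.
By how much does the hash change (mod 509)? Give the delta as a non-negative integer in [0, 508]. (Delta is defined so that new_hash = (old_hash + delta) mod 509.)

Delta formula: (val(new) - val(old)) * B^(n-1-k) mod M
  val('i') - val('a') = 9 - 1 = 8
  B^(n-1-k) = 13^2 mod 509 = 169
  Delta = 8 * 169 mod 509 = 334

Answer: 334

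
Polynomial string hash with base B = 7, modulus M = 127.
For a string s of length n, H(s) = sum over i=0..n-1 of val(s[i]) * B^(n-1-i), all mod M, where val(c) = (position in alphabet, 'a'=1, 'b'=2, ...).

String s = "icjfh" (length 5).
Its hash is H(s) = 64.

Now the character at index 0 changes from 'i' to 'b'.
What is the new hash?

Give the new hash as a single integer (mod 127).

Answer: 21

Derivation:
val('i') = 9, val('b') = 2
Position k = 0, exponent = n-1-k = 4
B^4 mod M = 7^4 mod 127 = 115
Delta = (2 - 9) * 115 mod 127 = 84
New hash = (64 + 84) mod 127 = 21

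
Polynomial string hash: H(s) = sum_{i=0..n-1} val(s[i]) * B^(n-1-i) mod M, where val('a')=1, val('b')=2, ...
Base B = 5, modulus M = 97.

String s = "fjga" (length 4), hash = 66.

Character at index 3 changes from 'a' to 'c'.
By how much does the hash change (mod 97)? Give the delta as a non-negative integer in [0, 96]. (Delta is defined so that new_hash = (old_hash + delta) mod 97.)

Answer: 2

Derivation:
Delta formula: (val(new) - val(old)) * B^(n-1-k) mod M
  val('c') - val('a') = 3 - 1 = 2
  B^(n-1-k) = 5^0 mod 97 = 1
  Delta = 2 * 1 mod 97 = 2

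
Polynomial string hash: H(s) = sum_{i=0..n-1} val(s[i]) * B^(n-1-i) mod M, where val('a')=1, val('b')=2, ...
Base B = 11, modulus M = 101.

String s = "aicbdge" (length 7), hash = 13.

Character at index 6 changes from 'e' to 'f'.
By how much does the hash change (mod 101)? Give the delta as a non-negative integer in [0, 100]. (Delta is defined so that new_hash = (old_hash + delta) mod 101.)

Answer: 1

Derivation:
Delta formula: (val(new) - val(old)) * B^(n-1-k) mod M
  val('f') - val('e') = 6 - 5 = 1
  B^(n-1-k) = 11^0 mod 101 = 1
  Delta = 1 * 1 mod 101 = 1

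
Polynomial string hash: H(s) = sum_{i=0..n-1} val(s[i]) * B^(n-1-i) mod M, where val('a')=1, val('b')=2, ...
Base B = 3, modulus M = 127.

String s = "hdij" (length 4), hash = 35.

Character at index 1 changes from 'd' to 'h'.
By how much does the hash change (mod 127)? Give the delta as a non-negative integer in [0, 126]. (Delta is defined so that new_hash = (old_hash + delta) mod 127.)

Answer: 36

Derivation:
Delta formula: (val(new) - val(old)) * B^(n-1-k) mod M
  val('h') - val('d') = 8 - 4 = 4
  B^(n-1-k) = 3^2 mod 127 = 9
  Delta = 4 * 9 mod 127 = 36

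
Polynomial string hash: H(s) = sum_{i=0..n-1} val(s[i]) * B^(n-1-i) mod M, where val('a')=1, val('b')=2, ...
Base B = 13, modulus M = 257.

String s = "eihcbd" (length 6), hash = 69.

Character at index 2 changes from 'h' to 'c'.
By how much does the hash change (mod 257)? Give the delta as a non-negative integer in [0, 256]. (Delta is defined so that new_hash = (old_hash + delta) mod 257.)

Answer: 66

Derivation:
Delta formula: (val(new) - val(old)) * B^(n-1-k) mod M
  val('c') - val('h') = 3 - 8 = -5
  B^(n-1-k) = 13^3 mod 257 = 141
  Delta = -5 * 141 mod 257 = 66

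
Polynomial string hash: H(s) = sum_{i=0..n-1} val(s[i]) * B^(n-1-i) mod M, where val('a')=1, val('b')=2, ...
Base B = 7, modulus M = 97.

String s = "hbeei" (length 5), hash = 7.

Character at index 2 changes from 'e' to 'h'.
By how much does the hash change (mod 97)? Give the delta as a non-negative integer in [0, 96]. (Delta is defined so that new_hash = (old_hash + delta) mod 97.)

Delta formula: (val(new) - val(old)) * B^(n-1-k) mod M
  val('h') - val('e') = 8 - 5 = 3
  B^(n-1-k) = 7^2 mod 97 = 49
  Delta = 3 * 49 mod 97 = 50

Answer: 50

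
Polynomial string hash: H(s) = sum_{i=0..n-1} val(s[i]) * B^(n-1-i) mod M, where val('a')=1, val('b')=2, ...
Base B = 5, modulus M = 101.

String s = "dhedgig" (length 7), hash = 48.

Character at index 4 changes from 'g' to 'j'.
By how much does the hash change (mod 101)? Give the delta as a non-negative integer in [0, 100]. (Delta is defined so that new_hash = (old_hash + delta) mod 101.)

Answer: 75

Derivation:
Delta formula: (val(new) - val(old)) * B^(n-1-k) mod M
  val('j') - val('g') = 10 - 7 = 3
  B^(n-1-k) = 5^2 mod 101 = 25
  Delta = 3 * 25 mod 101 = 75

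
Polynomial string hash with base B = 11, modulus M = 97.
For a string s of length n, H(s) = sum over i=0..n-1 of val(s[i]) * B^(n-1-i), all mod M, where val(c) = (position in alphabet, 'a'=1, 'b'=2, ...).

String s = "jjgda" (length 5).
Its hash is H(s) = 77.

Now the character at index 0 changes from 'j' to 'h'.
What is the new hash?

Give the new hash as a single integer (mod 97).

val('j') = 10, val('h') = 8
Position k = 0, exponent = n-1-k = 4
B^4 mod M = 11^4 mod 97 = 91
Delta = (8 - 10) * 91 mod 97 = 12
New hash = (77 + 12) mod 97 = 89

Answer: 89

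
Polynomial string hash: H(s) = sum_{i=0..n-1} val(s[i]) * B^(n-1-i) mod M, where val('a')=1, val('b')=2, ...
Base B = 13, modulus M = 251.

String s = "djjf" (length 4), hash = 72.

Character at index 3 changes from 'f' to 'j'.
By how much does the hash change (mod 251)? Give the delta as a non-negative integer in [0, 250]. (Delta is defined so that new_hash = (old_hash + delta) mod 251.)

Delta formula: (val(new) - val(old)) * B^(n-1-k) mod M
  val('j') - val('f') = 10 - 6 = 4
  B^(n-1-k) = 13^0 mod 251 = 1
  Delta = 4 * 1 mod 251 = 4

Answer: 4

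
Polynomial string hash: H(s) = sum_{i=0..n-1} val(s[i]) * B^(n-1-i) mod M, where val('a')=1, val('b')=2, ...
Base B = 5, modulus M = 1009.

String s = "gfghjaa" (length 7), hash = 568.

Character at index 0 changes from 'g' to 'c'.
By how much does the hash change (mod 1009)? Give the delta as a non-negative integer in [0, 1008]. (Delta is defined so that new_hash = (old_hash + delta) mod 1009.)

Delta formula: (val(new) - val(old)) * B^(n-1-k) mod M
  val('c') - val('g') = 3 - 7 = -4
  B^(n-1-k) = 5^6 mod 1009 = 490
  Delta = -4 * 490 mod 1009 = 58

Answer: 58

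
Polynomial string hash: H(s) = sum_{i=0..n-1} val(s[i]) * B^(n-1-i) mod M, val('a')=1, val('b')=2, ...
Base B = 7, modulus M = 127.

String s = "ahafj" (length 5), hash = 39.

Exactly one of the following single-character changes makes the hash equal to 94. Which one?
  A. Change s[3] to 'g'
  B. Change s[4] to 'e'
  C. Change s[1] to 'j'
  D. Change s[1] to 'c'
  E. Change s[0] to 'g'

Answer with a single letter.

Option A: s[3]='f'->'g', delta=(7-6)*7^1 mod 127 = 7, hash=39+7 mod 127 = 46
Option B: s[4]='j'->'e', delta=(5-10)*7^0 mod 127 = 122, hash=39+122 mod 127 = 34
Option C: s[1]='h'->'j', delta=(10-8)*7^3 mod 127 = 51, hash=39+51 mod 127 = 90
Option D: s[1]='h'->'c', delta=(3-8)*7^3 mod 127 = 63, hash=39+63 mod 127 = 102
Option E: s[0]='a'->'g', delta=(7-1)*7^4 mod 127 = 55, hash=39+55 mod 127 = 94 <-- target

Answer: E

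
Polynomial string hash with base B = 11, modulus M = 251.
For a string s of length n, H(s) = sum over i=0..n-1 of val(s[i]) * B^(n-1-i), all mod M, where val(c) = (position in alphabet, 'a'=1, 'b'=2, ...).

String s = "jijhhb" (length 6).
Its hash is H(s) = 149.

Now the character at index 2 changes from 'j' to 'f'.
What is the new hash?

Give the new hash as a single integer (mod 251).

Answer: 96

Derivation:
val('j') = 10, val('f') = 6
Position k = 2, exponent = n-1-k = 3
B^3 mod M = 11^3 mod 251 = 76
Delta = (6 - 10) * 76 mod 251 = 198
New hash = (149 + 198) mod 251 = 96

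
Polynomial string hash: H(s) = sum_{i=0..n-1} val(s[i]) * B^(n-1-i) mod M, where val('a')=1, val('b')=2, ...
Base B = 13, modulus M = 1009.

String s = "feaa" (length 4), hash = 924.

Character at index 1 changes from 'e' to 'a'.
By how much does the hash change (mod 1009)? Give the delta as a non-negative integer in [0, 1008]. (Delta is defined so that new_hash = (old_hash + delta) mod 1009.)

Answer: 333

Derivation:
Delta formula: (val(new) - val(old)) * B^(n-1-k) mod M
  val('a') - val('e') = 1 - 5 = -4
  B^(n-1-k) = 13^2 mod 1009 = 169
  Delta = -4 * 169 mod 1009 = 333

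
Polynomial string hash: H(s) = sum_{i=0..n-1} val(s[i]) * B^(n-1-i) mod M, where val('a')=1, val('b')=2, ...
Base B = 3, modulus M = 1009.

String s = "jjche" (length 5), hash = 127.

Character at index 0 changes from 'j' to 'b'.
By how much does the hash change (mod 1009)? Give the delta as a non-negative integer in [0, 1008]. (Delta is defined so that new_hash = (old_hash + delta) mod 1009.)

Answer: 361

Derivation:
Delta formula: (val(new) - val(old)) * B^(n-1-k) mod M
  val('b') - val('j') = 2 - 10 = -8
  B^(n-1-k) = 3^4 mod 1009 = 81
  Delta = -8 * 81 mod 1009 = 361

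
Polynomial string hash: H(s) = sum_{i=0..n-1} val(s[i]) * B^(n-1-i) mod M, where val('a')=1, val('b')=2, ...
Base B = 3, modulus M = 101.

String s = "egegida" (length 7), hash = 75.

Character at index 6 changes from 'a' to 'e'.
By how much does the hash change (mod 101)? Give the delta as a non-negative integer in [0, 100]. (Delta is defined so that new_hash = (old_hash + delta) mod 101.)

Answer: 4

Derivation:
Delta formula: (val(new) - val(old)) * B^(n-1-k) mod M
  val('e') - val('a') = 5 - 1 = 4
  B^(n-1-k) = 3^0 mod 101 = 1
  Delta = 4 * 1 mod 101 = 4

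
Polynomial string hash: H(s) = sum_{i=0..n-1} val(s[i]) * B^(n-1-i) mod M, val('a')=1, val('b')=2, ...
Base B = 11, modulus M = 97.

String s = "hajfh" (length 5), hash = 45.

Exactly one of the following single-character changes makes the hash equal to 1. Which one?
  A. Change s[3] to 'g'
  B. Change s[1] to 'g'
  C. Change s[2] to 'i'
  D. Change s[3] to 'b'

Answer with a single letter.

Answer: D

Derivation:
Option A: s[3]='f'->'g', delta=(7-6)*11^1 mod 97 = 11, hash=45+11 mod 97 = 56
Option B: s[1]='a'->'g', delta=(7-1)*11^3 mod 97 = 32, hash=45+32 mod 97 = 77
Option C: s[2]='j'->'i', delta=(9-10)*11^2 mod 97 = 73, hash=45+73 mod 97 = 21
Option D: s[3]='f'->'b', delta=(2-6)*11^1 mod 97 = 53, hash=45+53 mod 97 = 1 <-- target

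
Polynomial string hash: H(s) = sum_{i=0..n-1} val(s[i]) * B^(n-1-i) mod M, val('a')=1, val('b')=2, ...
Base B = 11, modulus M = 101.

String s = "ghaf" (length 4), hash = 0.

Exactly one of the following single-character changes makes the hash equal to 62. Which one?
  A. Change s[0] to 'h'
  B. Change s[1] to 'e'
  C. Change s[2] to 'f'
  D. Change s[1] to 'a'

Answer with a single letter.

Option A: s[0]='g'->'h', delta=(8-7)*11^3 mod 101 = 18, hash=0+18 mod 101 = 18
Option B: s[1]='h'->'e', delta=(5-8)*11^2 mod 101 = 41, hash=0+41 mod 101 = 41
Option C: s[2]='a'->'f', delta=(6-1)*11^1 mod 101 = 55, hash=0+55 mod 101 = 55
Option D: s[1]='h'->'a', delta=(1-8)*11^2 mod 101 = 62, hash=0+62 mod 101 = 62 <-- target

Answer: D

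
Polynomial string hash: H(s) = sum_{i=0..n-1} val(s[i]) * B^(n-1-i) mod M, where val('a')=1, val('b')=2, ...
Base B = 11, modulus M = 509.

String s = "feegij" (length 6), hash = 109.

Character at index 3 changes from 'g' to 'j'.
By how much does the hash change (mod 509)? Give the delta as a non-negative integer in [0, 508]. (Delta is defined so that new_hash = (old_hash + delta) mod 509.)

Delta formula: (val(new) - val(old)) * B^(n-1-k) mod M
  val('j') - val('g') = 10 - 7 = 3
  B^(n-1-k) = 11^2 mod 509 = 121
  Delta = 3 * 121 mod 509 = 363

Answer: 363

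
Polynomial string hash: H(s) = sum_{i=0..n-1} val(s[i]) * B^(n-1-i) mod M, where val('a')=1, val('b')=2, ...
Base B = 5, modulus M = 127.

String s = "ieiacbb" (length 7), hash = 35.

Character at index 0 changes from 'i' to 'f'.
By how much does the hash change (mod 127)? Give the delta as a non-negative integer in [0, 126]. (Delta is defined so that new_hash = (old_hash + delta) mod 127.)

Delta formula: (val(new) - val(old)) * B^(n-1-k) mod M
  val('f') - val('i') = 6 - 9 = -3
  B^(n-1-k) = 5^6 mod 127 = 4
  Delta = -3 * 4 mod 127 = 115

Answer: 115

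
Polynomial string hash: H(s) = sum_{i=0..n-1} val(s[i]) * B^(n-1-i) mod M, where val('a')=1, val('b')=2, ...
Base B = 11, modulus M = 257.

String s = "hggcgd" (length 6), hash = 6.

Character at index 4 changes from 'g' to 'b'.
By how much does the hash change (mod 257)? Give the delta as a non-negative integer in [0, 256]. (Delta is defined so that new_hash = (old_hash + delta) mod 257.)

Answer: 202

Derivation:
Delta formula: (val(new) - val(old)) * B^(n-1-k) mod M
  val('b') - val('g') = 2 - 7 = -5
  B^(n-1-k) = 11^1 mod 257 = 11
  Delta = -5 * 11 mod 257 = 202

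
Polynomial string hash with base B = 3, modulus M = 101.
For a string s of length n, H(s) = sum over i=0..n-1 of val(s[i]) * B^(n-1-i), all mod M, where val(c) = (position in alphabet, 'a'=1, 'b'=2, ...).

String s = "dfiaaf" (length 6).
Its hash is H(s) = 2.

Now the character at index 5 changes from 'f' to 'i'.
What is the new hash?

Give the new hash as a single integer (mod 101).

Answer: 5

Derivation:
val('f') = 6, val('i') = 9
Position k = 5, exponent = n-1-k = 0
B^0 mod M = 3^0 mod 101 = 1
Delta = (9 - 6) * 1 mod 101 = 3
New hash = (2 + 3) mod 101 = 5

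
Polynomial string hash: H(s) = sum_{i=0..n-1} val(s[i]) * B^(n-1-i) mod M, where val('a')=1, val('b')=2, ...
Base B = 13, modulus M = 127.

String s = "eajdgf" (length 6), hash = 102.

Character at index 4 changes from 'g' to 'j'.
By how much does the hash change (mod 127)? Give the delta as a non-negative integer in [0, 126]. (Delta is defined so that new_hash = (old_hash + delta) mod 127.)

Answer: 39

Derivation:
Delta formula: (val(new) - val(old)) * B^(n-1-k) mod M
  val('j') - val('g') = 10 - 7 = 3
  B^(n-1-k) = 13^1 mod 127 = 13
  Delta = 3 * 13 mod 127 = 39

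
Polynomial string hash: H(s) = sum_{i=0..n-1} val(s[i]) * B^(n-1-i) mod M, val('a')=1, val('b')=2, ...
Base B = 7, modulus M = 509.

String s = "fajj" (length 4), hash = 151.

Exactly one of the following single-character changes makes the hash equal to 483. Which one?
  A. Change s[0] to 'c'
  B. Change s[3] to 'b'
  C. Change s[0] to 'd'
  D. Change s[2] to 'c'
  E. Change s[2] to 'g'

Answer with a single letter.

Answer: C

Derivation:
Option A: s[0]='f'->'c', delta=(3-6)*7^3 mod 509 = 498, hash=151+498 mod 509 = 140
Option B: s[3]='j'->'b', delta=(2-10)*7^0 mod 509 = 501, hash=151+501 mod 509 = 143
Option C: s[0]='f'->'d', delta=(4-6)*7^3 mod 509 = 332, hash=151+332 mod 509 = 483 <-- target
Option D: s[2]='j'->'c', delta=(3-10)*7^1 mod 509 = 460, hash=151+460 mod 509 = 102
Option E: s[2]='j'->'g', delta=(7-10)*7^1 mod 509 = 488, hash=151+488 mod 509 = 130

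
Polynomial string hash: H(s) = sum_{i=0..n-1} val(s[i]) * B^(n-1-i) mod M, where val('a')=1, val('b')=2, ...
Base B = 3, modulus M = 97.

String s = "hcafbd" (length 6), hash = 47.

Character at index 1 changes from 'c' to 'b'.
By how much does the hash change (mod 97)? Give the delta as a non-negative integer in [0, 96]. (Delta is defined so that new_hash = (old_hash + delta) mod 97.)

Answer: 16

Derivation:
Delta formula: (val(new) - val(old)) * B^(n-1-k) mod M
  val('b') - val('c') = 2 - 3 = -1
  B^(n-1-k) = 3^4 mod 97 = 81
  Delta = -1 * 81 mod 97 = 16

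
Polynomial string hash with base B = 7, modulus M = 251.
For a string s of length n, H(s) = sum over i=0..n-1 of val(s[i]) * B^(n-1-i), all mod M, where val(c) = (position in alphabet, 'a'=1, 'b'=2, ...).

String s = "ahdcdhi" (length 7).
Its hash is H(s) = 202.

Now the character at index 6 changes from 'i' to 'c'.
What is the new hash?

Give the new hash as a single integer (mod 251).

val('i') = 9, val('c') = 3
Position k = 6, exponent = n-1-k = 0
B^0 mod M = 7^0 mod 251 = 1
Delta = (3 - 9) * 1 mod 251 = 245
New hash = (202 + 245) mod 251 = 196

Answer: 196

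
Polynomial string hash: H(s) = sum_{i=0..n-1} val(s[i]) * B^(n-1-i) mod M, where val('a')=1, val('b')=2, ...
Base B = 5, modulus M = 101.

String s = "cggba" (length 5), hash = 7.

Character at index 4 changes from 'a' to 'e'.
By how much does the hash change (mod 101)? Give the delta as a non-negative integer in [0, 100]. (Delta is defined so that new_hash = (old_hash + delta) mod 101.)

Answer: 4

Derivation:
Delta formula: (val(new) - val(old)) * B^(n-1-k) mod M
  val('e') - val('a') = 5 - 1 = 4
  B^(n-1-k) = 5^0 mod 101 = 1
  Delta = 4 * 1 mod 101 = 4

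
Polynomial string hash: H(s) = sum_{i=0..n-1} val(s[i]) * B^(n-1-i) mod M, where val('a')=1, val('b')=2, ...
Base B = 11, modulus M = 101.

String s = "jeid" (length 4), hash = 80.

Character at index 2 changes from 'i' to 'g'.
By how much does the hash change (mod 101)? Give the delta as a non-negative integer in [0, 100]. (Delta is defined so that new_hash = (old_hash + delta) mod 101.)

Answer: 79

Derivation:
Delta formula: (val(new) - val(old)) * B^(n-1-k) mod M
  val('g') - val('i') = 7 - 9 = -2
  B^(n-1-k) = 11^1 mod 101 = 11
  Delta = -2 * 11 mod 101 = 79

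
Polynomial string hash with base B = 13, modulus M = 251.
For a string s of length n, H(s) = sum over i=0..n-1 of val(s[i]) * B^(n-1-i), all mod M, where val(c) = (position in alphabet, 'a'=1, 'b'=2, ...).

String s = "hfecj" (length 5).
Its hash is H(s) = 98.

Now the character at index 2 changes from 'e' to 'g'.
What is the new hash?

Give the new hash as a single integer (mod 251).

Answer: 185

Derivation:
val('e') = 5, val('g') = 7
Position k = 2, exponent = n-1-k = 2
B^2 mod M = 13^2 mod 251 = 169
Delta = (7 - 5) * 169 mod 251 = 87
New hash = (98 + 87) mod 251 = 185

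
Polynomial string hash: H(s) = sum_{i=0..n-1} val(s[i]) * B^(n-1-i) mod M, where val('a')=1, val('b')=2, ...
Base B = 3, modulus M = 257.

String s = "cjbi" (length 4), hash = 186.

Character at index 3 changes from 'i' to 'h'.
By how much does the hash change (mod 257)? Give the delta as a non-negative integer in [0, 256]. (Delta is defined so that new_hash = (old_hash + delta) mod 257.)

Answer: 256

Derivation:
Delta formula: (val(new) - val(old)) * B^(n-1-k) mod M
  val('h') - val('i') = 8 - 9 = -1
  B^(n-1-k) = 3^0 mod 257 = 1
  Delta = -1 * 1 mod 257 = 256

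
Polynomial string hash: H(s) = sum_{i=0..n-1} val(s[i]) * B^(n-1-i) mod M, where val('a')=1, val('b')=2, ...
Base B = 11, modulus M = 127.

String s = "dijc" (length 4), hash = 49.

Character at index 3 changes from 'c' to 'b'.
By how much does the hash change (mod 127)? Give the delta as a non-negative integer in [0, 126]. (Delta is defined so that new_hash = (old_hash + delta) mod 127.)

Delta formula: (val(new) - val(old)) * B^(n-1-k) mod M
  val('b') - val('c') = 2 - 3 = -1
  B^(n-1-k) = 11^0 mod 127 = 1
  Delta = -1 * 1 mod 127 = 126

Answer: 126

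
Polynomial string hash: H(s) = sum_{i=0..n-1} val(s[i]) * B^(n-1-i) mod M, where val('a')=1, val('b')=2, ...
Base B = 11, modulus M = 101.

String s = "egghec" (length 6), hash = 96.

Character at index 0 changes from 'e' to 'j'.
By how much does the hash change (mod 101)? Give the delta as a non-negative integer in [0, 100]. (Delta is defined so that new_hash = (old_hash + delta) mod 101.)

Answer: 83

Derivation:
Delta formula: (val(new) - val(old)) * B^(n-1-k) mod M
  val('j') - val('e') = 10 - 5 = 5
  B^(n-1-k) = 11^5 mod 101 = 57
  Delta = 5 * 57 mod 101 = 83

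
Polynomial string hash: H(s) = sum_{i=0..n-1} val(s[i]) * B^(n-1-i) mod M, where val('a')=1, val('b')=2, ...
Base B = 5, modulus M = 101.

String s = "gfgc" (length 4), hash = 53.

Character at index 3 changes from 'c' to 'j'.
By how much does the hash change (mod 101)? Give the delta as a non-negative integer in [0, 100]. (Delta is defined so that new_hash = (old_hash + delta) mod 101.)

Answer: 7

Derivation:
Delta formula: (val(new) - val(old)) * B^(n-1-k) mod M
  val('j') - val('c') = 10 - 3 = 7
  B^(n-1-k) = 5^0 mod 101 = 1
  Delta = 7 * 1 mod 101 = 7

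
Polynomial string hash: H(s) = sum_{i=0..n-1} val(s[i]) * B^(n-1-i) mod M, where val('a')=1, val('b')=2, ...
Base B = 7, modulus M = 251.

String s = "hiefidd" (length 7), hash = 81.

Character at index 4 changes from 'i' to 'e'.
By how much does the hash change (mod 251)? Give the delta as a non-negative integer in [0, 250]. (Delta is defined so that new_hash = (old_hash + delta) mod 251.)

Delta formula: (val(new) - val(old)) * B^(n-1-k) mod M
  val('e') - val('i') = 5 - 9 = -4
  B^(n-1-k) = 7^2 mod 251 = 49
  Delta = -4 * 49 mod 251 = 55

Answer: 55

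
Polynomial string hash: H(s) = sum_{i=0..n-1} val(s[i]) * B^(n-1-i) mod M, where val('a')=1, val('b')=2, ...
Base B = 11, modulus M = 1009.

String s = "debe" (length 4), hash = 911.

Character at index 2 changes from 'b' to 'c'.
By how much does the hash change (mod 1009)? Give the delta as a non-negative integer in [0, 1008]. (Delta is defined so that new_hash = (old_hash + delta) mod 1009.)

Delta formula: (val(new) - val(old)) * B^(n-1-k) mod M
  val('c') - val('b') = 3 - 2 = 1
  B^(n-1-k) = 11^1 mod 1009 = 11
  Delta = 1 * 11 mod 1009 = 11

Answer: 11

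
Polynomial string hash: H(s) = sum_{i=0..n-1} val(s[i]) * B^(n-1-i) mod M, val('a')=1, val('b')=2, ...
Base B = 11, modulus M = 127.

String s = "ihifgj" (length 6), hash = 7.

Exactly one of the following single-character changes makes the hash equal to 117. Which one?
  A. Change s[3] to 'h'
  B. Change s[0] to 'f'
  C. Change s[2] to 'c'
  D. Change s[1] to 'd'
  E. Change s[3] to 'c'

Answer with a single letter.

Option A: s[3]='f'->'h', delta=(8-6)*11^2 mod 127 = 115, hash=7+115 mod 127 = 122
Option B: s[0]='i'->'f', delta=(6-9)*11^5 mod 127 = 82, hash=7+82 mod 127 = 89
Option C: s[2]='i'->'c', delta=(3-9)*11^3 mod 127 = 15, hash=7+15 mod 127 = 22
Option D: s[1]='h'->'d', delta=(4-8)*11^4 mod 127 = 110, hash=7+110 mod 127 = 117 <-- target
Option E: s[3]='f'->'c', delta=(3-6)*11^2 mod 127 = 18, hash=7+18 mod 127 = 25

Answer: D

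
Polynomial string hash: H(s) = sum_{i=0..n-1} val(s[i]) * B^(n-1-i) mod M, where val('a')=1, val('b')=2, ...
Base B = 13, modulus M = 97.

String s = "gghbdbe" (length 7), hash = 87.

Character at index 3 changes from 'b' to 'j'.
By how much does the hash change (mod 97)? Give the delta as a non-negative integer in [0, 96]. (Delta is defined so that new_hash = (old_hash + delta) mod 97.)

Delta formula: (val(new) - val(old)) * B^(n-1-k) mod M
  val('j') - val('b') = 10 - 2 = 8
  B^(n-1-k) = 13^3 mod 97 = 63
  Delta = 8 * 63 mod 97 = 19

Answer: 19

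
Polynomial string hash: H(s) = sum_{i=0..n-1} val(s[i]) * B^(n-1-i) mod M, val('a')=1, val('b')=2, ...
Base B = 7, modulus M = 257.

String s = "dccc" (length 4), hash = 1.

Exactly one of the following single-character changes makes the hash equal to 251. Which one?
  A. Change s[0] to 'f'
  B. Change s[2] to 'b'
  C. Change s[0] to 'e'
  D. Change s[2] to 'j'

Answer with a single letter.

Option A: s[0]='d'->'f', delta=(6-4)*7^3 mod 257 = 172, hash=1+172 mod 257 = 173
Option B: s[2]='c'->'b', delta=(2-3)*7^1 mod 257 = 250, hash=1+250 mod 257 = 251 <-- target
Option C: s[0]='d'->'e', delta=(5-4)*7^3 mod 257 = 86, hash=1+86 mod 257 = 87
Option D: s[2]='c'->'j', delta=(10-3)*7^1 mod 257 = 49, hash=1+49 mod 257 = 50

Answer: B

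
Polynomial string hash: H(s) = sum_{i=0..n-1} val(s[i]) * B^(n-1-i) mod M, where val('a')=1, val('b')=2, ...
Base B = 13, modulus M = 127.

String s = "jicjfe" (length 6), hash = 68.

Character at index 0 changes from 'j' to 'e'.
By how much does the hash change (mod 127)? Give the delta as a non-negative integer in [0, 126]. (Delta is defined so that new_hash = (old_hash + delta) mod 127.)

Answer: 21

Derivation:
Delta formula: (val(new) - val(old)) * B^(n-1-k) mod M
  val('e') - val('j') = 5 - 10 = -5
  B^(n-1-k) = 13^5 mod 127 = 72
  Delta = -5 * 72 mod 127 = 21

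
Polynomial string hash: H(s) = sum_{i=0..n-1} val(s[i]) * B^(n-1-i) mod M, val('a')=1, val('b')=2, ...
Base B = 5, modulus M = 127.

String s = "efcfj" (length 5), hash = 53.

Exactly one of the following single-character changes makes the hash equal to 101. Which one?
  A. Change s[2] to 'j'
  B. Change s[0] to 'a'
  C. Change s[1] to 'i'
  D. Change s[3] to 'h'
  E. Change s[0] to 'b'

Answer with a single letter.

Answer: A

Derivation:
Option A: s[2]='c'->'j', delta=(10-3)*5^2 mod 127 = 48, hash=53+48 mod 127 = 101 <-- target
Option B: s[0]='e'->'a', delta=(1-5)*5^4 mod 127 = 40, hash=53+40 mod 127 = 93
Option C: s[1]='f'->'i', delta=(9-6)*5^3 mod 127 = 121, hash=53+121 mod 127 = 47
Option D: s[3]='f'->'h', delta=(8-6)*5^1 mod 127 = 10, hash=53+10 mod 127 = 63
Option E: s[0]='e'->'b', delta=(2-5)*5^4 mod 127 = 30, hash=53+30 mod 127 = 83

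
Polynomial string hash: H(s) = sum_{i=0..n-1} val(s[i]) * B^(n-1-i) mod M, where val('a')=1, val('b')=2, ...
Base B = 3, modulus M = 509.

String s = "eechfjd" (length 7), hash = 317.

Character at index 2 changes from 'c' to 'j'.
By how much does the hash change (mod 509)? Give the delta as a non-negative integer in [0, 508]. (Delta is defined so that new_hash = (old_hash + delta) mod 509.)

Delta formula: (val(new) - val(old)) * B^(n-1-k) mod M
  val('j') - val('c') = 10 - 3 = 7
  B^(n-1-k) = 3^4 mod 509 = 81
  Delta = 7 * 81 mod 509 = 58

Answer: 58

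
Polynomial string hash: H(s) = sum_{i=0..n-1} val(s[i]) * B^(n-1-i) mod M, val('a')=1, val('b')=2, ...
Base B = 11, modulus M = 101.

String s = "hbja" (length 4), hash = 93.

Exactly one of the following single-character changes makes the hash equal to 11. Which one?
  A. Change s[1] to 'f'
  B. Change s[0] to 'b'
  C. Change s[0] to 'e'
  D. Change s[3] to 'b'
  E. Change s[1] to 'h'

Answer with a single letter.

Option A: s[1]='b'->'f', delta=(6-2)*11^2 mod 101 = 80, hash=93+80 mod 101 = 72
Option B: s[0]='h'->'b', delta=(2-8)*11^3 mod 101 = 94, hash=93+94 mod 101 = 86
Option C: s[0]='h'->'e', delta=(5-8)*11^3 mod 101 = 47, hash=93+47 mod 101 = 39
Option D: s[3]='a'->'b', delta=(2-1)*11^0 mod 101 = 1, hash=93+1 mod 101 = 94
Option E: s[1]='b'->'h', delta=(8-2)*11^2 mod 101 = 19, hash=93+19 mod 101 = 11 <-- target

Answer: E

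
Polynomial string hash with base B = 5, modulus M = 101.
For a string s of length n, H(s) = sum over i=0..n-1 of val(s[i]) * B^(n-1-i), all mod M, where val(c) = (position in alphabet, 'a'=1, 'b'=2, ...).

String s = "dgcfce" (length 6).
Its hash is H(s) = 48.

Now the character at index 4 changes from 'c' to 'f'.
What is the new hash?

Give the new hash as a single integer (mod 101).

Answer: 63

Derivation:
val('c') = 3, val('f') = 6
Position k = 4, exponent = n-1-k = 1
B^1 mod M = 5^1 mod 101 = 5
Delta = (6 - 3) * 5 mod 101 = 15
New hash = (48 + 15) mod 101 = 63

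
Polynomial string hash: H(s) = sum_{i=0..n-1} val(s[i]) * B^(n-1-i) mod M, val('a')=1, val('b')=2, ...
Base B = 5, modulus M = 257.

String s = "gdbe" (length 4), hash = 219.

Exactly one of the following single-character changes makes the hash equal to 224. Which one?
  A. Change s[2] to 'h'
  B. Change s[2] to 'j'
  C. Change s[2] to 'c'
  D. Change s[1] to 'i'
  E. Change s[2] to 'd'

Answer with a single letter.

Answer: C

Derivation:
Option A: s[2]='b'->'h', delta=(8-2)*5^1 mod 257 = 30, hash=219+30 mod 257 = 249
Option B: s[2]='b'->'j', delta=(10-2)*5^1 mod 257 = 40, hash=219+40 mod 257 = 2
Option C: s[2]='b'->'c', delta=(3-2)*5^1 mod 257 = 5, hash=219+5 mod 257 = 224 <-- target
Option D: s[1]='d'->'i', delta=(9-4)*5^2 mod 257 = 125, hash=219+125 mod 257 = 87
Option E: s[2]='b'->'d', delta=(4-2)*5^1 mod 257 = 10, hash=219+10 mod 257 = 229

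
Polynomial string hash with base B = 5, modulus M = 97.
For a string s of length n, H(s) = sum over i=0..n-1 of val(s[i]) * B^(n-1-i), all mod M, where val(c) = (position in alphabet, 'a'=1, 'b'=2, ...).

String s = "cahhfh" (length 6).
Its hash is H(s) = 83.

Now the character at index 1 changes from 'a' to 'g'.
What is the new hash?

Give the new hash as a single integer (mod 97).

Answer: 50

Derivation:
val('a') = 1, val('g') = 7
Position k = 1, exponent = n-1-k = 4
B^4 mod M = 5^4 mod 97 = 43
Delta = (7 - 1) * 43 mod 97 = 64
New hash = (83 + 64) mod 97 = 50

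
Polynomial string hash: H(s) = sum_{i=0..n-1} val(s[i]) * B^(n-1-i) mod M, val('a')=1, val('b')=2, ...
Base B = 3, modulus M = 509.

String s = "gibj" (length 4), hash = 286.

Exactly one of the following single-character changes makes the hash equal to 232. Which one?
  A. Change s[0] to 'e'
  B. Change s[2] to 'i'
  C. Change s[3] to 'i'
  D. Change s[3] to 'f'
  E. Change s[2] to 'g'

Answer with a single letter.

Option A: s[0]='g'->'e', delta=(5-7)*3^3 mod 509 = 455, hash=286+455 mod 509 = 232 <-- target
Option B: s[2]='b'->'i', delta=(9-2)*3^1 mod 509 = 21, hash=286+21 mod 509 = 307
Option C: s[3]='j'->'i', delta=(9-10)*3^0 mod 509 = 508, hash=286+508 mod 509 = 285
Option D: s[3]='j'->'f', delta=(6-10)*3^0 mod 509 = 505, hash=286+505 mod 509 = 282
Option E: s[2]='b'->'g', delta=(7-2)*3^1 mod 509 = 15, hash=286+15 mod 509 = 301

Answer: A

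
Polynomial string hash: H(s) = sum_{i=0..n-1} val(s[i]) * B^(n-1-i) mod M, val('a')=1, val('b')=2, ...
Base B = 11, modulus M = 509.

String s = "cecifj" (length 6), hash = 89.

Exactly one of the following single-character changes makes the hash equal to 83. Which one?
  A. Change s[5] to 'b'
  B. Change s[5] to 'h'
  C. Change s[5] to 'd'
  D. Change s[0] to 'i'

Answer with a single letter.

Answer: C

Derivation:
Option A: s[5]='j'->'b', delta=(2-10)*11^0 mod 509 = 501, hash=89+501 mod 509 = 81
Option B: s[5]='j'->'h', delta=(8-10)*11^0 mod 509 = 507, hash=89+507 mod 509 = 87
Option C: s[5]='j'->'d', delta=(4-10)*11^0 mod 509 = 503, hash=89+503 mod 509 = 83 <-- target
Option D: s[0]='c'->'i', delta=(9-3)*11^5 mod 509 = 224, hash=89+224 mod 509 = 313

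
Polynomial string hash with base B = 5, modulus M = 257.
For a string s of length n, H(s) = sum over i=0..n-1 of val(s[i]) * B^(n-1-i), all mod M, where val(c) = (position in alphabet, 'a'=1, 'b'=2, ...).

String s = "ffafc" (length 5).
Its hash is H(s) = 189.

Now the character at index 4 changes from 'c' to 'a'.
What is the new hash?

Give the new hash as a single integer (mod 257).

Answer: 187

Derivation:
val('c') = 3, val('a') = 1
Position k = 4, exponent = n-1-k = 0
B^0 mod M = 5^0 mod 257 = 1
Delta = (1 - 3) * 1 mod 257 = 255
New hash = (189 + 255) mod 257 = 187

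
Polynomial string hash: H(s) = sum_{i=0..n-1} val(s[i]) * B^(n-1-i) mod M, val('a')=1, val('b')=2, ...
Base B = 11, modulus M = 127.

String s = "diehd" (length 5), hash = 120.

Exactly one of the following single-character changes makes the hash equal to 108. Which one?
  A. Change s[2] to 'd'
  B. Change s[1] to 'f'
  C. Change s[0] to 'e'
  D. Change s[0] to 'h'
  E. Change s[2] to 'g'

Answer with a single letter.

Answer: E

Derivation:
Option A: s[2]='e'->'d', delta=(4-5)*11^2 mod 127 = 6, hash=120+6 mod 127 = 126
Option B: s[1]='i'->'f', delta=(6-9)*11^3 mod 127 = 71, hash=120+71 mod 127 = 64
Option C: s[0]='d'->'e', delta=(5-4)*11^4 mod 127 = 36, hash=120+36 mod 127 = 29
Option D: s[0]='d'->'h', delta=(8-4)*11^4 mod 127 = 17, hash=120+17 mod 127 = 10
Option E: s[2]='e'->'g', delta=(7-5)*11^2 mod 127 = 115, hash=120+115 mod 127 = 108 <-- target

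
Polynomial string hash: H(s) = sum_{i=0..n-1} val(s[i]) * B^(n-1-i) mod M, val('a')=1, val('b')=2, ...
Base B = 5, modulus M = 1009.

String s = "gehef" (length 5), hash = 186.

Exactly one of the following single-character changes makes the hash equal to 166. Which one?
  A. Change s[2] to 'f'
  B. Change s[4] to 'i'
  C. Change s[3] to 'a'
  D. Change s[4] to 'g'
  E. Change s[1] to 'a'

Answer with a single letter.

Option A: s[2]='h'->'f', delta=(6-8)*5^2 mod 1009 = 959, hash=186+959 mod 1009 = 136
Option B: s[4]='f'->'i', delta=(9-6)*5^0 mod 1009 = 3, hash=186+3 mod 1009 = 189
Option C: s[3]='e'->'a', delta=(1-5)*5^1 mod 1009 = 989, hash=186+989 mod 1009 = 166 <-- target
Option D: s[4]='f'->'g', delta=(7-6)*5^0 mod 1009 = 1, hash=186+1 mod 1009 = 187
Option E: s[1]='e'->'a', delta=(1-5)*5^3 mod 1009 = 509, hash=186+509 mod 1009 = 695

Answer: C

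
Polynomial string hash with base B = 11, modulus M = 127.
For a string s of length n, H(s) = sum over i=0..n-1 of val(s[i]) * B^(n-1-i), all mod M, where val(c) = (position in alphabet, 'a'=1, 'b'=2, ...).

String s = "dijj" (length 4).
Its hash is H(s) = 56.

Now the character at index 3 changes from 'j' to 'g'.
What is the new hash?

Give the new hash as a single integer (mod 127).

Answer: 53

Derivation:
val('j') = 10, val('g') = 7
Position k = 3, exponent = n-1-k = 0
B^0 mod M = 11^0 mod 127 = 1
Delta = (7 - 10) * 1 mod 127 = 124
New hash = (56 + 124) mod 127 = 53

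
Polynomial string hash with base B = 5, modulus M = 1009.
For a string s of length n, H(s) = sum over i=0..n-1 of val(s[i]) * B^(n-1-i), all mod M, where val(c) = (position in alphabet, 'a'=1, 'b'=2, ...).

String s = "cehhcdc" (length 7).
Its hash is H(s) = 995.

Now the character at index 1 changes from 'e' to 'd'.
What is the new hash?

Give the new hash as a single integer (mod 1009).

val('e') = 5, val('d') = 4
Position k = 1, exponent = n-1-k = 5
B^5 mod M = 5^5 mod 1009 = 98
Delta = (4 - 5) * 98 mod 1009 = 911
New hash = (995 + 911) mod 1009 = 897

Answer: 897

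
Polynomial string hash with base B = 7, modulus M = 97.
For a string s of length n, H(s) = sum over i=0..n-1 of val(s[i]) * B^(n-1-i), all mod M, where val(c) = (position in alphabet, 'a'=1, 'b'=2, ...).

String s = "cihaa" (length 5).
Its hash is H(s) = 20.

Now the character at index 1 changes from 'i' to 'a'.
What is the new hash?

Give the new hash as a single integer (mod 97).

val('i') = 9, val('a') = 1
Position k = 1, exponent = n-1-k = 3
B^3 mod M = 7^3 mod 97 = 52
Delta = (1 - 9) * 52 mod 97 = 69
New hash = (20 + 69) mod 97 = 89

Answer: 89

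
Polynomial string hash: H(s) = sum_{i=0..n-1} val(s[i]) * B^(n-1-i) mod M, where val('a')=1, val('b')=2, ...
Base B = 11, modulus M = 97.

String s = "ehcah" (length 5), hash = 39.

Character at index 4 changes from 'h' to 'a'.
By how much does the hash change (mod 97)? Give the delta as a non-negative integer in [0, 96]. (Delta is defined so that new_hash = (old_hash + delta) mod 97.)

Delta formula: (val(new) - val(old)) * B^(n-1-k) mod M
  val('a') - val('h') = 1 - 8 = -7
  B^(n-1-k) = 11^0 mod 97 = 1
  Delta = -7 * 1 mod 97 = 90

Answer: 90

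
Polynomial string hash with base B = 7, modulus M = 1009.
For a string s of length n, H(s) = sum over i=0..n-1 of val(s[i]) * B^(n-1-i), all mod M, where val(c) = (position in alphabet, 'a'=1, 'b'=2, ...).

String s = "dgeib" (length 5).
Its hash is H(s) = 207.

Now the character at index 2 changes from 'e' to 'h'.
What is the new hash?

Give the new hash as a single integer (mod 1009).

Answer: 354

Derivation:
val('e') = 5, val('h') = 8
Position k = 2, exponent = n-1-k = 2
B^2 mod M = 7^2 mod 1009 = 49
Delta = (8 - 5) * 49 mod 1009 = 147
New hash = (207 + 147) mod 1009 = 354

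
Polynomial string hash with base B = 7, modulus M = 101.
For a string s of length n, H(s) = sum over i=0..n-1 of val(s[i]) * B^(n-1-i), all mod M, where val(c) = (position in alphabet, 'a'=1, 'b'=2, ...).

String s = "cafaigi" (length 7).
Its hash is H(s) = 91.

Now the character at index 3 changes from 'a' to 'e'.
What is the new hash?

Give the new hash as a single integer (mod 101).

Answer: 49

Derivation:
val('a') = 1, val('e') = 5
Position k = 3, exponent = n-1-k = 3
B^3 mod M = 7^3 mod 101 = 40
Delta = (5 - 1) * 40 mod 101 = 59
New hash = (91 + 59) mod 101 = 49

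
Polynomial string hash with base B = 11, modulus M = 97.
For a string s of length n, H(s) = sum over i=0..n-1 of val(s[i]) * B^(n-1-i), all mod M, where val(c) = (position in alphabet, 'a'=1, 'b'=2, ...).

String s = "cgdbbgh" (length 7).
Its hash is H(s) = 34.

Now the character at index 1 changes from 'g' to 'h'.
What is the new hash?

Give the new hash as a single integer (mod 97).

val('g') = 7, val('h') = 8
Position k = 1, exponent = n-1-k = 5
B^5 mod M = 11^5 mod 97 = 31
Delta = (8 - 7) * 31 mod 97 = 31
New hash = (34 + 31) mod 97 = 65

Answer: 65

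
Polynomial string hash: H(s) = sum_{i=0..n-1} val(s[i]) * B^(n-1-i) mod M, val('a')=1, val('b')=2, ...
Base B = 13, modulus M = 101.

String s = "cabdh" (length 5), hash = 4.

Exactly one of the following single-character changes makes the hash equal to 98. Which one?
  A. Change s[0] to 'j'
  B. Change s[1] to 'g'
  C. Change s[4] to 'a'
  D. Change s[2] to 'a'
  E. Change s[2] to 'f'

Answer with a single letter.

Option A: s[0]='c'->'j', delta=(10-3)*13^4 mod 101 = 48, hash=4+48 mod 101 = 52
Option B: s[1]='a'->'g', delta=(7-1)*13^3 mod 101 = 52, hash=4+52 mod 101 = 56
Option C: s[4]='h'->'a', delta=(1-8)*13^0 mod 101 = 94, hash=4+94 mod 101 = 98 <-- target
Option D: s[2]='b'->'a', delta=(1-2)*13^2 mod 101 = 33, hash=4+33 mod 101 = 37
Option E: s[2]='b'->'f', delta=(6-2)*13^2 mod 101 = 70, hash=4+70 mod 101 = 74

Answer: C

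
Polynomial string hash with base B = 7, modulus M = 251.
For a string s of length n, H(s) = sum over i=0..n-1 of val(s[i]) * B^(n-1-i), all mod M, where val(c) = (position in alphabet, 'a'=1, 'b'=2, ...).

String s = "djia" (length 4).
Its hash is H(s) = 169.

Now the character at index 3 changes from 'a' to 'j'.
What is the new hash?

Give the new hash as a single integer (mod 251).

Answer: 178

Derivation:
val('a') = 1, val('j') = 10
Position k = 3, exponent = n-1-k = 0
B^0 mod M = 7^0 mod 251 = 1
Delta = (10 - 1) * 1 mod 251 = 9
New hash = (169 + 9) mod 251 = 178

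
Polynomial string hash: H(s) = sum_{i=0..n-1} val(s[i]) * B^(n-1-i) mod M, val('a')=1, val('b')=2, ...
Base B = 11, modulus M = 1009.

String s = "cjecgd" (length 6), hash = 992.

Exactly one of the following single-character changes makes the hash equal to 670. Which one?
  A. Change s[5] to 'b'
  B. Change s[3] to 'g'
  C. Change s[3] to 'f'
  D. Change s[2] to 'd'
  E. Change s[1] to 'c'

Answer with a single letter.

Option A: s[5]='d'->'b', delta=(2-4)*11^0 mod 1009 = 1007, hash=992+1007 mod 1009 = 990
Option B: s[3]='c'->'g', delta=(7-3)*11^2 mod 1009 = 484, hash=992+484 mod 1009 = 467
Option C: s[3]='c'->'f', delta=(6-3)*11^2 mod 1009 = 363, hash=992+363 mod 1009 = 346
Option D: s[2]='e'->'d', delta=(4-5)*11^3 mod 1009 = 687, hash=992+687 mod 1009 = 670 <-- target
Option E: s[1]='j'->'c', delta=(3-10)*11^4 mod 1009 = 431, hash=992+431 mod 1009 = 414

Answer: D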